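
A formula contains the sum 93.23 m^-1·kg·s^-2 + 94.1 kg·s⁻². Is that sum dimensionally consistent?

Expand each in SI base units:
  93.23 m^-1·kg·s^-2:  kg·m⁻¹·s⁻²
  94.1 kg·s⁻²:  kg·s⁻²
kg·m⁻¹·s⁻² ≠ kg·s⁻², so they cannot be added.

No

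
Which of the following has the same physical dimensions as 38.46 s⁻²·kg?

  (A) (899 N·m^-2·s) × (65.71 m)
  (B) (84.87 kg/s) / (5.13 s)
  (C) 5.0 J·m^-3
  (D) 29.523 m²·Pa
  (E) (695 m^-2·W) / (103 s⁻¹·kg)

(B)

Reference: kg·s⁻².
Each option:
  (A) [kg·m⁻¹·s⁻¹] · [m] = kg·s⁻¹
  (B) [kg·s⁻¹] / [s] = kg·s⁻²  ← same
  (C) J·m⁻³ = N·m·m⁻³ = kg·m⁻¹·s⁻²
  (D) Pa·m² = N·m⁻²·m² = kg·m·s⁻²
  (E) [kg·s⁻³] / [kg·s⁻¹] = s⁻²
Only (B) matches kg·s⁻².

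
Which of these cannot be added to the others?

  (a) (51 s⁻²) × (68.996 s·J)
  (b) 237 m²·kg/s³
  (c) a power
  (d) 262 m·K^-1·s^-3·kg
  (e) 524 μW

In SI base units:
  (a) [s⁻²] · [kg·m²·s⁻¹] = kg·m²·s⁻³
  (b) kg·m²·s⁻³
  (c) [power] = kg·m²·s⁻³
  (d) kg·m·s⁻³·K⁻¹
  (e) W = J·s⁻¹ = kg·m²·s⁻³
All reduce to kg·m²·s⁻³ except (d), which is kg·m·s⁻³·K⁻¹.

(d)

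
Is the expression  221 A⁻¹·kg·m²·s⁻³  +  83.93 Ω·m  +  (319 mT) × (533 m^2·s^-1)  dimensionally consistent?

Reduce each to base SI dimensions:
  221 A⁻¹·kg·m²·s⁻³:  kg·m²·s⁻³·A⁻¹
  83.93 Ω·m:  Ω·m = V·A⁻¹·m = kg·m³·s⁻³·A⁻²
  (319 mT) × (533 m^2·s^-1):  [kg·s⁻²·A⁻¹] · [m²·s⁻¹] = kg·m²·s⁻³·A⁻¹
The terms do not share a single dimension (kg·m²·s⁻³·A⁻¹ vs kg·m³·s⁻³·A⁻²).

No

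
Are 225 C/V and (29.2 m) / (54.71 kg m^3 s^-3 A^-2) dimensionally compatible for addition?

Work out the base dimensions of each:
  225 C/V:  C·V⁻¹ = s·A·(J·C⁻¹)⁻¹ = kg⁻¹·m⁻²·s⁴·A²
  (29.2 m) / (54.71 kg m^3 s^-3 A^-2):  [m] / [kg·m³·s⁻³·A⁻²] = kg⁻¹·m⁻²·s³·A²
kg⁻¹·m⁻²·s⁴·A² ≠ kg⁻¹·m⁻²·s³·A², so they cannot be added.

No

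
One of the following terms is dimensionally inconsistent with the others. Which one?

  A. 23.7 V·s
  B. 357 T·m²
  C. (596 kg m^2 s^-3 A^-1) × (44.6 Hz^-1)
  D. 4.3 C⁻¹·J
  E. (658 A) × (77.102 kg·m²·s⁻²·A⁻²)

Work out the base dimensions of each:
  A. V·s = J·C⁻¹·s = kg·m²·s⁻²·A⁻¹
  B. T·m² = Wb·m⁻²·m² = kg·m²·s⁻²·A⁻¹
  C. [kg·m²·s⁻³·A⁻¹] · [s] = kg·m²·s⁻²·A⁻¹
  D. J·C⁻¹ = N·m·(s·A)⁻¹ = kg·m²·s⁻³·A⁻¹
  E. [A] · [kg·m²·s⁻²·A⁻²] = kg·m²·s⁻²·A⁻¹
All reduce to kg·m²·s⁻²·A⁻¹ except D., which is kg·m²·s⁻³·A⁻¹.

D.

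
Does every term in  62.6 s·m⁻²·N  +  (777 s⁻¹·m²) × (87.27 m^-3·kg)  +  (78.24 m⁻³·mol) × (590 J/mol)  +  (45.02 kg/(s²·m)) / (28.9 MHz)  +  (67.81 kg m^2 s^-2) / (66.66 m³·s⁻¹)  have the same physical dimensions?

Dimensions:
  62.6 s·m⁻²·N:  N·s·m⁻² = kg·m·s⁻²·s·m⁻² = kg·m⁻¹·s⁻¹
  (777 s⁻¹·m²) × (87.27 m^-3·kg):  [m²·s⁻¹] · [kg·m⁻³] = kg·m⁻¹·s⁻¹
  (78.24 m⁻³·mol) × (590 J/mol):  [m⁻³·mol] · [kg·m²·s⁻²·mol⁻¹] = kg·m⁻¹·s⁻²
  (45.02 kg/(s²·m)) / (28.9 MHz):  [kg·m⁻¹·s⁻²] / [s⁻¹] = kg·m⁻¹·s⁻¹
  (67.81 kg m^2 s^-2) / (66.66 m³·s⁻¹):  [kg·m²·s⁻²] / [m³·s⁻¹] = kg·m⁻¹·s⁻¹
The terms do not share a single dimension (kg·m⁻¹·s⁻² vs kg·m⁻¹·s⁻¹).

No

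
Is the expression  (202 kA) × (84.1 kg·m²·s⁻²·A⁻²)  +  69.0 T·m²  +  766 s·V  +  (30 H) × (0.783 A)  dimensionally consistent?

Expand each in SI base units:
  (202 kA) × (84.1 kg·m²·s⁻²·A⁻²):  [A] · [kg·m²·s⁻²·A⁻²] = kg·m²·s⁻²·A⁻¹
  69.0 T·m²:  T·m² = Wb·m⁻²·m² = kg·m²·s⁻²·A⁻¹
  766 s·V:  V·s = J·C⁻¹·s = kg·m²·s⁻²·A⁻¹
  (30 H) × (0.783 A):  [kg·m²·s⁻²·A⁻²] · [A] = kg·m²·s⁻²·A⁻¹
Every term reduces to kg·m²·s⁻²·A⁻¹.

Yes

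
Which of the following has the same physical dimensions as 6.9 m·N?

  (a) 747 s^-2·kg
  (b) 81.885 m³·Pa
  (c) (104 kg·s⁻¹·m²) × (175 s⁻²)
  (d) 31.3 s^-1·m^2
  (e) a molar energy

Reference: N·m = kg·m·s⁻²·m = kg·m²·s⁻².
Each option:
  (a) kg·s⁻²
  (b) Pa·m³ = N·m⁻²·m³ = kg·m²·s⁻²  ← same
  (c) [kg·m²·s⁻¹] · [s⁻²] = kg·m²·s⁻³
  (d) m²·s⁻¹
  (e) [molar energy] = kg·m²·s⁻²·mol⁻¹
Only (b) matches kg·m²·s⁻².

(b)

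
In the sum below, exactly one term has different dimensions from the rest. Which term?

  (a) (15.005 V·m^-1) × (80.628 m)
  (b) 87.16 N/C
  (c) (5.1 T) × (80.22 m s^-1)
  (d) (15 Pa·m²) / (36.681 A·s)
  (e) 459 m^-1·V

Reduce each to base SI dimensions:
  (a) [kg·m·s⁻³·A⁻¹] · [m] = kg·m²·s⁻³·A⁻¹
  (b) N·C⁻¹ = kg·m·s⁻²·(s·A)⁻¹ = kg·m·s⁻³·A⁻¹
  (c) [kg·s⁻²·A⁻¹] · [m·s⁻¹] = kg·m·s⁻³·A⁻¹
  (d) [kg·m·s⁻²] / [s·A] = kg·m·s⁻³·A⁻¹
  (e) V·m⁻¹ = J·C⁻¹·m⁻¹ = kg·m·s⁻³·A⁻¹
All reduce to kg·m·s⁻³·A⁻¹ except (a), which is kg·m²·s⁻³·A⁻¹.

(a)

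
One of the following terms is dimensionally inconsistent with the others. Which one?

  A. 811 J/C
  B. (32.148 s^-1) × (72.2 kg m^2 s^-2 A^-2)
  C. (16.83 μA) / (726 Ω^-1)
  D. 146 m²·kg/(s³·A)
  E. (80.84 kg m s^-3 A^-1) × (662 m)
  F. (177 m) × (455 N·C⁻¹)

Expand each in SI base units:
  A. J·C⁻¹ = N·m·(s·A)⁻¹ = kg·m²·s⁻³·A⁻¹
  B. [s⁻¹] · [kg·m²·s⁻²·A⁻²] = kg·m²·s⁻³·A⁻²
  C. [A] / [kg⁻¹·m⁻²·s³·A²] = kg·m²·s⁻³·A⁻¹
  D. kg·m²·s⁻³·A⁻¹
  E. [kg·m·s⁻³·A⁻¹] · [m] = kg·m²·s⁻³·A⁻¹
  F. [m] · [kg·m·s⁻³·A⁻¹] = kg·m²·s⁻³·A⁻¹
All reduce to kg·m²·s⁻³·A⁻¹ except B., which is kg·m²·s⁻³·A⁻².

B.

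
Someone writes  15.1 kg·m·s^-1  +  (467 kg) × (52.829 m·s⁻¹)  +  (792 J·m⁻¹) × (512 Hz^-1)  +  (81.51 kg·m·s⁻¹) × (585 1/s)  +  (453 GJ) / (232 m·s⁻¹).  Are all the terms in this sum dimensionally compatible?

No

Dimensions:
  15.1 kg·m·s^-1:  kg·m·s⁻¹
  (467 kg) × (52.829 m·s⁻¹):  [kg] · [m·s⁻¹] = kg·m·s⁻¹
  (792 J·m⁻¹) × (512 Hz^-1):  [kg·m·s⁻²] · [s] = kg·m·s⁻¹
  (81.51 kg·m·s⁻¹) × (585 1/s):  [kg·m·s⁻¹] · [s⁻¹] = kg·m·s⁻²
  (453 GJ) / (232 m·s⁻¹):  [kg·m²·s⁻²] / [m·s⁻¹] = kg·m·s⁻¹
The terms do not share a single dimension (kg·m·s⁻² vs kg·m·s⁻¹).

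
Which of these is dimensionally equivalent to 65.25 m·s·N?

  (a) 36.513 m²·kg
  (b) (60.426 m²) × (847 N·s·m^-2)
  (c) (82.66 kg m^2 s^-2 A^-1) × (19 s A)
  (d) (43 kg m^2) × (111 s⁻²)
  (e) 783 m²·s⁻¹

Reference: N·m·s = kg·m·s⁻²·m·s = kg·m²·s⁻¹.
Each option:
  (a) kg·m²
  (b) [m²] · [kg·m⁻¹·s⁻¹] = kg·m·s⁻¹
  (c) [kg·m²·s⁻²·A⁻¹] · [s·A] = kg·m²·s⁻¹  ← same
  (d) [kg·m²] · [s⁻²] = kg·m²·s⁻²
  (e) m²·s⁻¹
Only (c) matches kg·m²·s⁻¹.

(c)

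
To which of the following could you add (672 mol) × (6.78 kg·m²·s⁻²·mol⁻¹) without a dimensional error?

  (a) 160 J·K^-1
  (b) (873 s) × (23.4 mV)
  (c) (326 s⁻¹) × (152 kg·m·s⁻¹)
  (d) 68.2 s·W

(d)

Reference: [mol] · [kg·m²·s⁻²·mol⁻¹] = kg·m²·s⁻².
Each option:
  (a) J·K⁻¹ = N·m·K⁻¹ = kg·m²·s⁻²·K⁻¹
  (b) [s] · [kg·m²·s⁻³·A⁻¹] = kg·m²·s⁻²·A⁻¹
  (c) [s⁻¹] · [kg·m·s⁻¹] = kg·m·s⁻²
  (d) W·s = J·s⁻¹·s = kg·m²·s⁻²  ← same
Only (d) matches kg·m²·s⁻².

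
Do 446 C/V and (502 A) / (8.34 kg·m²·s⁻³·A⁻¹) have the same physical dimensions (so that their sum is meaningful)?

No

Work out the base dimensions of each:
  446 C/V:  C·V⁻¹ = s·A·(J·C⁻¹)⁻¹ = kg⁻¹·m⁻²·s⁴·A²
  (502 A) / (8.34 kg·m²·s⁻³·A⁻¹):  [A] / [kg·m²·s⁻³·A⁻¹] = kg⁻¹·m⁻²·s³·A²
kg⁻¹·m⁻²·s⁴·A² ≠ kg⁻¹·m⁻²·s³·A², so they cannot be added.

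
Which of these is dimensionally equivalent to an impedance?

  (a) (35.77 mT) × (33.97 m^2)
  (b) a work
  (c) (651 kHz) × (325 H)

(c)

Reference: [impedance] = kg·m²·s⁻³·A⁻².
Each option:
  (a) [kg·s⁻²·A⁻¹] · [m²] = kg·m²·s⁻²·A⁻¹
  (b) [work] = kg·m²·s⁻²
  (c) [s⁻¹] · [kg·m²·s⁻²·A⁻²] = kg·m²·s⁻³·A⁻²  ← same
Only (c) matches kg·m²·s⁻³·A⁻².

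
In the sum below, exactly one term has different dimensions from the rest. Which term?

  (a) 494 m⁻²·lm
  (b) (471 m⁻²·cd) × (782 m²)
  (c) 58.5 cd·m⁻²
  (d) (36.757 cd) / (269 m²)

Dimensions:
  (a) lm·m⁻² = cd·m⁻² = m⁻²·cd
  (b) [m⁻²·cd] · [m²] = cd
  (c) cd·m⁻² = m⁻²·cd
  (d) [cd] / [m²] = m⁻²·cd
All reduce to m⁻²·cd except (b), which is cd.

(b)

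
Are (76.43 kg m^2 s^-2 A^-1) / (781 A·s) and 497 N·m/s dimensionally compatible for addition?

No

Dimensions:
  (76.43 kg m^2 s^-2 A^-1) / (781 A·s):  [kg·m²·s⁻²·A⁻¹] / [s·A] = kg·m²·s⁻³·A⁻²
  497 N·m/s:  N·m·s⁻¹ = kg·m·s⁻²·m·s⁻¹ = kg·m²·s⁻³
kg·m²·s⁻³·A⁻² ≠ kg·m²·s⁻³, so they cannot be added.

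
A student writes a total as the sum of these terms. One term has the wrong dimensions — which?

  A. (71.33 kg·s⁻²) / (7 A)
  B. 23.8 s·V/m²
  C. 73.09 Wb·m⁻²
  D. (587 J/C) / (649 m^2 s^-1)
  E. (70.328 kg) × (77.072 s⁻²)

E.

Dimensions:
  A. [kg·s⁻²] / [A] = kg·s⁻²·A⁻¹
  B. V·s·m⁻² = J·C⁻¹·s·m⁻² = kg·s⁻²·A⁻¹
  C. Wb·m⁻² = V·s·m⁻² = kg·s⁻²·A⁻¹
  D. [kg·m²·s⁻³·A⁻¹] / [m²·s⁻¹] = kg·s⁻²·A⁻¹
  E. [kg] · [s⁻²] = kg·s⁻²
All reduce to kg·s⁻²·A⁻¹ except E., which is kg·s⁻².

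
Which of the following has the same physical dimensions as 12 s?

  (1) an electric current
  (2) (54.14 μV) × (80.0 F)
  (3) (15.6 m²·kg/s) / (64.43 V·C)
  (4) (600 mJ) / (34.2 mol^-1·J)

Reference: s.
Each option:
  (1) [electric current] = A
  (2) [kg·m²·s⁻³·A⁻¹] · [kg⁻¹·m⁻²·s⁴·A²] = s·A
  (3) [kg·m²·s⁻¹] / [kg·m²·s⁻²] = s  ← same
  (4) [kg·m²·s⁻²] / [kg·m²·s⁻²·mol⁻¹] = mol
Only (3) matches s.

(3)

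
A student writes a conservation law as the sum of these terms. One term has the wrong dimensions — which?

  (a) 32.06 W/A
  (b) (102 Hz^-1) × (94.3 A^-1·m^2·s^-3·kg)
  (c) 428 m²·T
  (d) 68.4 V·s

Work out the base dimensions of each:
  (a) W·A⁻¹ = J·s⁻¹·A⁻¹ = kg·m²·s⁻³·A⁻¹
  (b) [s] · [kg·m²·s⁻³·A⁻¹] = kg·m²·s⁻²·A⁻¹
  (c) T·m² = Wb·m⁻²·m² = kg·m²·s⁻²·A⁻¹
  (d) V·s = J·C⁻¹·s = kg·m²·s⁻²·A⁻¹
All reduce to kg·m²·s⁻²·A⁻¹ except (a), which is kg·m²·s⁻³·A⁻¹.

(a)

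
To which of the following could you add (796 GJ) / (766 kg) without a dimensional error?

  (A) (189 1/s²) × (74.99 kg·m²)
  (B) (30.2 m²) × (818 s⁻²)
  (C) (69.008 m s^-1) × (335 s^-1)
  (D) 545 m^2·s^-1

Reference: [kg·m²·s⁻²] / [kg] = m²·s⁻².
Each option:
  (A) [s⁻²] · [kg·m²] = kg·m²·s⁻²
  (B) [m²] · [s⁻²] = m²·s⁻²  ← same
  (C) [m·s⁻¹] · [s⁻¹] = m·s⁻²
  (D) m²·s⁻¹
Only (B) matches m²·s⁻².

(B)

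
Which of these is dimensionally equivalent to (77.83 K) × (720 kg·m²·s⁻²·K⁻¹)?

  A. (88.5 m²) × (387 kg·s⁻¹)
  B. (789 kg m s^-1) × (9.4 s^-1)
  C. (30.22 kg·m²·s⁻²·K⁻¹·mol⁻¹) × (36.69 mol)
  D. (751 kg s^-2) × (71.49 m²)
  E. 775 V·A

D.

Reference: [K] · [kg·m²·s⁻²·K⁻¹] = kg·m²·s⁻².
Each option:
  A. [m²] · [kg·s⁻¹] = kg·m²·s⁻¹
  B. [kg·m·s⁻¹] · [s⁻¹] = kg·m·s⁻²
  C. [kg·m²·s⁻²·K⁻¹·mol⁻¹] · [mol] = kg·m²·s⁻²·K⁻¹
  D. [kg·s⁻²] · [m²] = kg·m²·s⁻²  ← same
  E. V·A = J·C⁻¹·A = kg·m²·s⁻³
Only D. matches kg·m²·s⁻².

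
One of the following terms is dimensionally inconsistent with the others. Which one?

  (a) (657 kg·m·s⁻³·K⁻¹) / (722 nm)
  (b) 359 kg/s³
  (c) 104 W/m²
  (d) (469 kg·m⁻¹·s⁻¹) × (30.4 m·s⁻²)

Expand each in SI base units:
  (a) [kg·m·s⁻³·K⁻¹] / [m] = kg·s⁻³·K⁻¹
  (b) kg·s⁻³
  (c) W·m⁻² = J·s⁻¹·m⁻² = kg·s⁻³
  (d) [kg·m⁻¹·s⁻¹] · [m·s⁻²] = kg·s⁻³
All reduce to kg·s⁻³ except (a), which is kg·s⁻³·K⁻¹.

(a)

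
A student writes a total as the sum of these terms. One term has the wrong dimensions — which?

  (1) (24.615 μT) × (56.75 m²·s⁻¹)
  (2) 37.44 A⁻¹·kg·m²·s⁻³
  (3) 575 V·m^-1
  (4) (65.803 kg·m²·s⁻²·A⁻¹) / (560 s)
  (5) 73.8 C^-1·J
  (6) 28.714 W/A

(3)

Dimensions:
  (1) [kg·s⁻²·A⁻¹] · [m²·s⁻¹] = kg·m²·s⁻³·A⁻¹
  (2) kg·m²·s⁻³·A⁻¹
  (3) V·m⁻¹ = J·C⁻¹·m⁻¹ = kg·m·s⁻³·A⁻¹
  (4) [kg·m²·s⁻²·A⁻¹] / [s] = kg·m²·s⁻³·A⁻¹
  (5) J·C⁻¹ = N·m·(s·A)⁻¹ = kg·m²·s⁻³·A⁻¹
  (6) W·A⁻¹ = J·s⁻¹·A⁻¹ = kg·m²·s⁻³·A⁻¹
All reduce to kg·m²·s⁻³·A⁻¹ except (3), which is kg·m·s⁻³·A⁻¹.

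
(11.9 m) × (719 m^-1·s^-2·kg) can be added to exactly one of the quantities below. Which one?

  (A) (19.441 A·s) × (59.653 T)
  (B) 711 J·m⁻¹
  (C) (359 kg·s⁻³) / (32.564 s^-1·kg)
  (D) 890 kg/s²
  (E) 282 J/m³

Reference: [m] · [kg·m⁻¹·s⁻²] = kg·s⁻².
Each option:
  (A) [s·A] · [kg·s⁻²·A⁻¹] = kg·s⁻¹
  (B) J·m⁻¹ = N·m·m⁻¹ = kg·m·s⁻²
  (C) [kg·s⁻³] / [kg·s⁻¹] = s⁻²
  (D) kg·s⁻²  ← same
  (E) J·m⁻³ = N·m·m⁻³ = kg·m⁻¹·s⁻²
Only (D) matches kg·s⁻².

(D)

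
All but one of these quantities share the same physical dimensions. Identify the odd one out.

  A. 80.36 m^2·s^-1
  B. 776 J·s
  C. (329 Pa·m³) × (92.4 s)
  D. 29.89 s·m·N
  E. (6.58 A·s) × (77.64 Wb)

A.

Dimensions:
  A. m²·s⁻¹
  B. J·s = N·m·s = kg·m²·s⁻¹
  C. [kg·m²·s⁻²] · [s] = kg·m²·s⁻¹
  D. N·m·s = kg·m·s⁻²·m·s = kg·m²·s⁻¹
  E. [s·A] · [kg·m²·s⁻²·A⁻¹] = kg·m²·s⁻¹
All reduce to kg·m²·s⁻¹ except A., which is m²·s⁻¹.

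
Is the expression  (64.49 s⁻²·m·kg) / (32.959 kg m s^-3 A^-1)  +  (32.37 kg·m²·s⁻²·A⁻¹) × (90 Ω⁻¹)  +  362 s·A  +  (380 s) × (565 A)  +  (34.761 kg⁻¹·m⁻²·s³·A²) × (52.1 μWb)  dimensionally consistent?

Yes

Work out the base dimensions of each:
  (64.49 s⁻²·m·kg) / (32.959 kg m s^-3 A^-1):  [kg·m·s⁻²] / [kg·m·s⁻³·A⁻¹] = s·A
  (32.37 kg·m²·s⁻²·A⁻¹) × (90 Ω⁻¹):  [kg·m²·s⁻²·A⁻¹] · [kg⁻¹·m⁻²·s³·A²] = s·A
  362 s·A:  A·s = s·A
  (380 s) × (565 A):  [s] · [A] = s·A
  (34.761 kg⁻¹·m⁻²·s³·A²) × (52.1 μWb):  [kg⁻¹·m⁻²·s³·A²] · [kg·m²·s⁻²·A⁻¹] = s·A
Every term reduces to s·A.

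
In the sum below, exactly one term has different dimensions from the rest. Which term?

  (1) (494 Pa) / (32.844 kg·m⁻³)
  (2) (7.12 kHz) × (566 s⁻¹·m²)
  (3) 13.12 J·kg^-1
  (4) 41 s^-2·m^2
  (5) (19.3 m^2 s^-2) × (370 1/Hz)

(5)

Expand each in SI base units:
  (1) [kg·m⁻¹·s⁻²] / [kg·m⁻³] = m²·s⁻²
  (2) [s⁻¹] · [m²·s⁻¹] = m²·s⁻²
  (3) J·kg⁻¹ = N·m·kg⁻¹ = m²·s⁻²
  (4) m²·s⁻²
  (5) [m²·s⁻²] · [s] = m²·s⁻¹
All reduce to m²·s⁻² except (5), which is m²·s⁻¹.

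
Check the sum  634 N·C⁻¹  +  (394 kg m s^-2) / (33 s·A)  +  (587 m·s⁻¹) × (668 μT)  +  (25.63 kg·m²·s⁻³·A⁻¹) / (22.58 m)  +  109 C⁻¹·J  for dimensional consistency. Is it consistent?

In SI base units:
  634 N·C⁻¹:  N·C⁻¹ = kg·m·s⁻²·(s·A)⁻¹ = kg·m·s⁻³·A⁻¹
  (394 kg m s^-2) / (33 s·A):  [kg·m·s⁻²] / [s·A] = kg·m·s⁻³·A⁻¹
  (587 m·s⁻¹) × (668 μT):  [m·s⁻¹] · [kg·s⁻²·A⁻¹] = kg·m·s⁻³·A⁻¹
  (25.63 kg·m²·s⁻³·A⁻¹) / (22.58 m):  [kg·m²·s⁻³·A⁻¹] / [m] = kg·m·s⁻³·A⁻¹
  109 C⁻¹·J:  J·C⁻¹ = N·m·(s·A)⁻¹ = kg·m²·s⁻³·A⁻¹
The terms do not share a single dimension (kg·m²·s⁻³·A⁻¹ vs kg·m·s⁻³·A⁻¹).

No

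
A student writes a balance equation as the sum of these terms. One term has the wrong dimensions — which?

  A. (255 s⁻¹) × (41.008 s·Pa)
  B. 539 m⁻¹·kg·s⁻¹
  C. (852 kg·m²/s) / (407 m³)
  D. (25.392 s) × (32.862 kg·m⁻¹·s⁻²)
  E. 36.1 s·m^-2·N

Expand each in SI base units:
  A. [s⁻¹] · [kg·m⁻¹·s⁻¹] = kg·m⁻¹·s⁻²
  B. kg·m⁻¹·s⁻¹
  C. [kg·m²·s⁻¹] / [m³] = kg·m⁻¹·s⁻¹
  D. [s] · [kg·m⁻¹·s⁻²] = kg·m⁻¹·s⁻¹
  E. N·s·m⁻² = kg·m·s⁻²·s·m⁻² = kg·m⁻¹·s⁻¹
All reduce to kg·m⁻¹·s⁻¹ except A., which is kg·m⁻¹·s⁻².

A.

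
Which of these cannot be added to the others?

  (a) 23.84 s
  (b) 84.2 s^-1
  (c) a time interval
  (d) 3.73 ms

(b)

Work out the base dimensions of each:
  (a) s
  (b) s⁻¹
  (c) [time interval] = s
  (d) s
All reduce to s except (b), which is s⁻¹.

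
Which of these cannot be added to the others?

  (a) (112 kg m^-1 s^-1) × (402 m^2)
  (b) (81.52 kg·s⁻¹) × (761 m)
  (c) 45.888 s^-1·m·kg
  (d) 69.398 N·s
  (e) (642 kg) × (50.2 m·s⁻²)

(e)

Expand each in SI base units:
  (a) [kg·m⁻¹·s⁻¹] · [m²] = kg·m·s⁻¹
  (b) [kg·s⁻¹] · [m] = kg·m·s⁻¹
  (c) kg·m·s⁻¹
  (d) N·s = kg·m·s⁻²·s = kg·m·s⁻¹
  (e) [kg] · [m·s⁻²] = kg·m·s⁻²
All reduce to kg·m·s⁻¹ except (e), which is kg·m·s⁻².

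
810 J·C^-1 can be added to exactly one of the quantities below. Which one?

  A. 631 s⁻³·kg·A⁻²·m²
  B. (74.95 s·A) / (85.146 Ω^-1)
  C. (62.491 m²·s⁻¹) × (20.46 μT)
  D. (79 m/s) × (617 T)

C.

Reference: J·C⁻¹ = N·m·(s·A)⁻¹ = kg·m²·s⁻³·A⁻¹.
Each option:
  A. kg·m²·s⁻³·A⁻²
  B. [s·A] / [kg⁻¹·m⁻²·s³·A²] = kg·m²·s⁻²·A⁻¹
  C. [m²·s⁻¹] · [kg·s⁻²·A⁻¹] = kg·m²·s⁻³·A⁻¹  ← same
  D. [m·s⁻¹] · [kg·s⁻²·A⁻¹] = kg·m·s⁻³·A⁻¹
Only C. matches kg·m²·s⁻³·A⁻¹.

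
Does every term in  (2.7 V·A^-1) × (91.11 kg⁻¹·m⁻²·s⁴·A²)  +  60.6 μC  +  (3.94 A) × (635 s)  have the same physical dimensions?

Reduce each to base SI dimensions:
  (2.7 V·A^-1) × (91.11 kg⁻¹·m⁻²·s⁴·A²):  [kg·m²·s⁻³·A⁻²] · [kg⁻¹·m⁻²·s⁴·A²] = s
  60.6 μC:  C = s·A
  (3.94 A) × (635 s):  [A] · [s] = s·A
The terms do not share a single dimension (s vs s·A).

No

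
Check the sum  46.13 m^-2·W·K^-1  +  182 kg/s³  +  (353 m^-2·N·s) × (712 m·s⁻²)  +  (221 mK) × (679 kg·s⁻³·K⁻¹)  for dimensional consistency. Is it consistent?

No

In SI base units:
  46.13 m^-2·W·K^-1:  W·m⁻²·K⁻¹ = J·s⁻¹·m⁻²·K⁻¹ = kg·s⁻³·K⁻¹
  182 kg/s³:  kg·s⁻³
  (353 m^-2·N·s) × (712 m·s⁻²):  [kg·m⁻¹·s⁻¹] · [m·s⁻²] = kg·s⁻³
  (221 mK) × (679 kg·s⁻³·K⁻¹):  [K] · [kg·s⁻³·K⁻¹] = kg·s⁻³
The terms do not share a single dimension (kg·s⁻³ vs kg·s⁻³·K⁻¹).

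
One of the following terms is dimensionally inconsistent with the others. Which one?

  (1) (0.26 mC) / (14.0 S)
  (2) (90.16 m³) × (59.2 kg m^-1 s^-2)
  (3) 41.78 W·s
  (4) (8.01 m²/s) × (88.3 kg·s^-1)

Reduce each to base SI dimensions:
  (1) [s·A] / [kg⁻¹·m⁻²·s³·A²] = kg·m²·s⁻²·A⁻¹
  (2) [m³] · [kg·m⁻¹·s⁻²] = kg·m²·s⁻²
  (3) W·s = J·s⁻¹·s = kg·m²·s⁻²
  (4) [m²·s⁻¹] · [kg·s⁻¹] = kg·m²·s⁻²
All reduce to kg·m²·s⁻² except (1), which is kg·m²·s⁻²·A⁻¹.

(1)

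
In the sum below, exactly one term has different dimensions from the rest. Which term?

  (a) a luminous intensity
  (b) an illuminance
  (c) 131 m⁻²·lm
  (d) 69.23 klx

(a)

Dimensions:
  (a) [luminous intensity] = cd
  (b) [illuminance] = m⁻²·cd
  (c) lm·m⁻² = cd·m⁻² = m⁻²·cd
  (d) lx = lm·m⁻² = m⁻²·cd
All reduce to m⁻²·cd except (a), which is cd.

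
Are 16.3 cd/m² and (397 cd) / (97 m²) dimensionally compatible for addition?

Yes

In SI base units:
  16.3 cd/m²:  cd·m⁻² = m⁻²·cd
  (397 cd) / (97 m²):  [cd] / [m²] = m⁻²·cd
Both are m⁻²·cd, so they have the same dimensions and can be added.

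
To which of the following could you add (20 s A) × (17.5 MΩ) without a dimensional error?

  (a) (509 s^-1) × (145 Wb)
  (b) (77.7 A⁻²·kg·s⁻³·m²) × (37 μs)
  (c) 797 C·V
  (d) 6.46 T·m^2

Reference: [s·A] · [kg·m²·s⁻³·A⁻²] = kg·m²·s⁻²·A⁻¹.
Each option:
  (a) [s⁻¹] · [kg·m²·s⁻²·A⁻¹] = kg·m²·s⁻³·A⁻¹
  (b) [kg·m²·s⁻³·A⁻²] · [s] = kg·m²·s⁻²·A⁻²
  (c) C·V = s·A·J·C⁻¹ = kg·m²·s⁻²
  (d) T·m² = Wb·m⁻²·m² = kg·m²·s⁻²·A⁻¹  ← same
Only (d) matches kg·m²·s⁻²·A⁻¹.

(d)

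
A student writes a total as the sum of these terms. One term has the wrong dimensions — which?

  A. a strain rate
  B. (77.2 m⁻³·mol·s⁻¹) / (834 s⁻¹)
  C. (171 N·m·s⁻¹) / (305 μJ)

B.

Dimensions:
  A. [strain rate] = s⁻¹
  B. [m⁻³·s⁻¹·mol] / [s⁻¹] = m⁻³·mol
  C. [kg·m²·s⁻³] / [kg·m²·s⁻²] = s⁻¹
All reduce to s⁻¹ except B., which is m⁻³·mol.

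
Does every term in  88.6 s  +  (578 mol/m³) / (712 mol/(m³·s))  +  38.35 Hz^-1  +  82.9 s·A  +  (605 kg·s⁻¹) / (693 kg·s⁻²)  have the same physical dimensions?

Expand each in SI base units:
  88.6 s:  s
  (578 mol/m³) / (712 mol/(m³·s)):  [m⁻³·mol] / [m⁻³·s⁻¹·mol] = s
  38.35 Hz^-1:  Hz⁻¹ = (s⁻¹)⁻¹ = s
  82.9 s·A:  A·s = s·A
  (605 kg·s⁻¹) / (693 kg·s⁻²):  [kg·s⁻¹] / [kg·s⁻²] = s
The terms do not share a single dimension (s vs s·A).

No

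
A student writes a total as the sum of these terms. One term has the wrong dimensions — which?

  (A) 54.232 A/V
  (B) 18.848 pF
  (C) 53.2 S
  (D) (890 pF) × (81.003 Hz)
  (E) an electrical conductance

Expand each in SI base units:
  (A) A·V⁻¹ = A·(J·C⁻¹)⁻¹ = kg⁻¹·m⁻²·s³·A²
  (B) F = C·V⁻¹ = kg⁻¹·m⁻²·s⁴·A²
  (C) S = Ω⁻¹ = kg⁻¹·m⁻²·s³·A²
  (D) [kg⁻¹·m⁻²·s⁴·A²] · [s⁻¹] = kg⁻¹·m⁻²·s³·A²
  (E) [electrical conductance] = kg⁻¹·m⁻²·s³·A²
All reduce to kg⁻¹·m⁻²·s³·A² except (B), which is kg⁻¹·m⁻²·s⁴·A².

(B)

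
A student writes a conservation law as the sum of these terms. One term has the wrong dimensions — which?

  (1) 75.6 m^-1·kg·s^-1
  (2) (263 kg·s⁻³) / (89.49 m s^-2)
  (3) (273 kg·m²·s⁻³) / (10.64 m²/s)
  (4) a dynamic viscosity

Reduce each to base SI dimensions:
  (1) kg·m⁻¹·s⁻¹
  (2) [kg·s⁻³] / [m·s⁻²] = kg·m⁻¹·s⁻¹
  (3) [kg·m²·s⁻³] / [m²·s⁻¹] = kg·s⁻²
  (4) [dynamic viscosity] = kg·m⁻¹·s⁻¹
All reduce to kg·m⁻¹·s⁻¹ except (3), which is kg·s⁻².

(3)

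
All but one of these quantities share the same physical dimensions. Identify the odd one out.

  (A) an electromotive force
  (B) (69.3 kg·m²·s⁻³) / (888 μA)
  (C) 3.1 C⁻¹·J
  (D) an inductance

(D)

Expand each in SI base units:
  (A) [electromotive force] = kg·m²·s⁻³·A⁻¹
  (B) [kg·m²·s⁻³] / [A] = kg·m²·s⁻³·A⁻¹
  (C) J·C⁻¹ = N·m·(s·A)⁻¹ = kg·m²·s⁻³·A⁻¹
  (D) [inductance] = kg·m²·s⁻²·A⁻²
All reduce to kg·m²·s⁻³·A⁻¹ except (D), which is kg·m²·s⁻²·A⁻².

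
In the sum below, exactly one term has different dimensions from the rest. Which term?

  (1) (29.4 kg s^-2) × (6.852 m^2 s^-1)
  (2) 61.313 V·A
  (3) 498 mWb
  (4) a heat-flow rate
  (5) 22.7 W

Reduce each to base SI dimensions:
  (1) [kg·s⁻²] · [m²·s⁻¹] = kg·m²·s⁻³
  (2) V·A = J·C⁻¹·A = kg·m²·s⁻³
  (3) Wb = V·s = kg·m²·s⁻²·A⁻¹
  (4) [heat-flow rate] = kg·m²·s⁻³
  (5) W = J·s⁻¹ = kg·m²·s⁻³
All reduce to kg·m²·s⁻³ except (3), which is kg·m²·s⁻²·A⁻¹.

(3)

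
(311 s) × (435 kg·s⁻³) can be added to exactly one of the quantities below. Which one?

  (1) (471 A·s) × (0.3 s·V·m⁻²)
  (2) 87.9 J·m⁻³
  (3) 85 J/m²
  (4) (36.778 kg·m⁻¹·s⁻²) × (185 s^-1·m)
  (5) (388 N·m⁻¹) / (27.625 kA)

(3)

Reference: [s] · [kg·s⁻³] = kg·s⁻².
Each option:
  (1) [s·A] · [kg·s⁻²·A⁻¹] = kg·s⁻¹
  (2) J·m⁻³ = N·m·m⁻³ = kg·m⁻¹·s⁻²
  (3) J·m⁻² = N·m·m⁻² = kg·s⁻²  ← same
  (4) [kg·m⁻¹·s⁻²] · [m·s⁻¹] = kg·s⁻³
  (5) [kg·s⁻²] / [A] = kg·s⁻²·A⁻¹
Only (3) matches kg·s⁻².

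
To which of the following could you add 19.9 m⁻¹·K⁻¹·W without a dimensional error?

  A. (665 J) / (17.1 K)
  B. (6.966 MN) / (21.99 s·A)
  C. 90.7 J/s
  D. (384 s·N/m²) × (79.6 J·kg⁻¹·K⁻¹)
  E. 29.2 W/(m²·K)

Reference: W·m⁻¹·K⁻¹ = J·s⁻¹·m⁻¹·K⁻¹ = kg·m·s⁻³·K⁻¹.
Each option:
  A. [kg·m²·s⁻²] / [K] = kg·m²·s⁻²·K⁻¹
  B. [kg·m·s⁻²] / [s·A] = kg·m·s⁻³·A⁻¹
  C. J·s⁻¹ = N·m·s⁻¹ = kg·m²·s⁻³
  D. [kg·m⁻¹·s⁻¹] · [m²·s⁻²·K⁻¹] = kg·m·s⁻³·K⁻¹  ← same
  E. W·m⁻²·K⁻¹ = J·s⁻¹·m⁻²·K⁻¹ = kg·s⁻³·K⁻¹
Only D. matches kg·m·s⁻³·K⁻¹.

D.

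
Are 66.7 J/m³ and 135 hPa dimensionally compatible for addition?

Reduce each to base SI dimensions:
  66.7 J/m³:  J·m⁻³ = N·m·m⁻³ = kg·m⁻¹·s⁻²
  135 hPa:  Pa = N·m⁻² = kg·m⁻¹·s⁻²
Both are kg·m⁻¹·s⁻², so they have the same dimensions and can be added.

Yes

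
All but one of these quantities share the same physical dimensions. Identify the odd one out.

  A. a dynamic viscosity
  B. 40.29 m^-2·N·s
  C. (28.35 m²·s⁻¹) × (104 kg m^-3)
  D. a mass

D.

In SI base units:
  A. [dynamic viscosity] = kg·m⁻¹·s⁻¹
  B. N·s·m⁻² = kg·m·s⁻²·s·m⁻² = kg·m⁻¹·s⁻¹
  C. [m²·s⁻¹] · [kg·m⁻³] = kg·m⁻¹·s⁻¹
  D. [mass] = kg
All reduce to kg·m⁻¹·s⁻¹ except D., which is kg.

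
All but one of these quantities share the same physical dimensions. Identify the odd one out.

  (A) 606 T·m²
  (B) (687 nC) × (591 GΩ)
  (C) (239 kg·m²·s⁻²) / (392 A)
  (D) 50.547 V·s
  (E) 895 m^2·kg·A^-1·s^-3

(E)

Work out the base dimensions of each:
  (A) T·m² = Wb·m⁻²·m² = kg·m²·s⁻²·A⁻¹
  (B) [s·A] · [kg·m²·s⁻³·A⁻²] = kg·m²·s⁻²·A⁻¹
  (C) [kg·m²·s⁻²] / [A] = kg·m²·s⁻²·A⁻¹
  (D) V·s = J·C⁻¹·s = kg·m²·s⁻²·A⁻¹
  (E) kg·m²·s⁻³·A⁻¹
All reduce to kg·m²·s⁻²·A⁻¹ except (E), which is kg·m²·s⁻³·A⁻¹.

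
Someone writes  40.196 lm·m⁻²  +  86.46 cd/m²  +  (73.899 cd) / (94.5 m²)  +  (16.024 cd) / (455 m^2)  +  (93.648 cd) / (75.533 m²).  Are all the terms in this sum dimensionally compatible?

Dimensions:
  40.196 lm·m⁻²:  lm·m⁻² = cd·m⁻² = m⁻²·cd
  86.46 cd/m²:  cd·m⁻² = m⁻²·cd
  (73.899 cd) / (94.5 m²):  [cd] / [m²] = m⁻²·cd
  (16.024 cd) / (455 m^2):  [cd] / [m²] = m⁻²·cd
  (93.648 cd) / (75.533 m²):  [cd] / [m²] = m⁻²·cd
Every term reduces to m⁻²·cd.

Yes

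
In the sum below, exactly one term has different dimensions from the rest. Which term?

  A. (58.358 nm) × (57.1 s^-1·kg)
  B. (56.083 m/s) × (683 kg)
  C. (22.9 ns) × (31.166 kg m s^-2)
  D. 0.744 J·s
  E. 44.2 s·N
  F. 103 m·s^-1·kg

D.

Dimensions:
  A. [m] · [kg·s⁻¹] = kg·m·s⁻¹
  B. [m·s⁻¹] · [kg] = kg·m·s⁻¹
  C. [s] · [kg·m·s⁻²] = kg·m·s⁻¹
  D. J·s = N·m·s = kg·m²·s⁻¹
  E. N·s = kg·m·s⁻²·s = kg·m·s⁻¹
  F. kg·m·s⁻¹
All reduce to kg·m·s⁻¹ except D., which is kg·m²·s⁻¹.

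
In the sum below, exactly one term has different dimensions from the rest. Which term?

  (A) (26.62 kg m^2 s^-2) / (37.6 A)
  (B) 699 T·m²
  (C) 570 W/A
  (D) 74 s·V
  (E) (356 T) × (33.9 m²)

(C)

Reduce each to base SI dimensions:
  (A) [kg·m²·s⁻²] / [A] = kg·m²·s⁻²·A⁻¹
  (B) T·m² = Wb·m⁻²·m² = kg·m²·s⁻²·A⁻¹
  (C) W·A⁻¹ = J·s⁻¹·A⁻¹ = kg·m²·s⁻³·A⁻¹
  (D) V·s = J·C⁻¹·s = kg·m²·s⁻²·A⁻¹
  (E) [kg·s⁻²·A⁻¹] · [m²] = kg·m²·s⁻²·A⁻¹
All reduce to kg·m²·s⁻²·A⁻¹ except (C), which is kg·m²·s⁻³·A⁻¹.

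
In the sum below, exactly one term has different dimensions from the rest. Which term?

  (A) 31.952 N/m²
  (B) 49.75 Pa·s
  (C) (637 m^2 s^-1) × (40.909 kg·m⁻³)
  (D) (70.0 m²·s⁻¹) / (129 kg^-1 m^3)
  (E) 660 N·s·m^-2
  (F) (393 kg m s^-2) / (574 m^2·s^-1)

(A)

Dimensions:
  (A) N·m⁻² = kg·m·s⁻²·m⁻² = kg·m⁻¹·s⁻²
  (B) Pa·s = N·m⁻²·s = kg·m⁻¹·s⁻¹
  (C) [m²·s⁻¹] · [kg·m⁻³] = kg·m⁻¹·s⁻¹
  (D) [m²·s⁻¹] / [kg⁻¹·m³] = kg·m⁻¹·s⁻¹
  (E) N·s·m⁻² = kg·m·s⁻²·s·m⁻² = kg·m⁻¹·s⁻¹
  (F) [kg·m·s⁻²] / [m²·s⁻¹] = kg·m⁻¹·s⁻¹
All reduce to kg·m⁻¹·s⁻¹ except (A), which is kg·m⁻¹·s⁻².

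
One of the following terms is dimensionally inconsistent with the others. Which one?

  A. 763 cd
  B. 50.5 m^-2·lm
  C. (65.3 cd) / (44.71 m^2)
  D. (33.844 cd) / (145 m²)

A.

Expand each in SI base units:
  A. cd
  B. lm·m⁻² = cd·m⁻² = m⁻²·cd
  C. [cd] / [m²] = m⁻²·cd
  D. [cd] / [m²] = m⁻²·cd
All reduce to m⁻²·cd except A., which is cd.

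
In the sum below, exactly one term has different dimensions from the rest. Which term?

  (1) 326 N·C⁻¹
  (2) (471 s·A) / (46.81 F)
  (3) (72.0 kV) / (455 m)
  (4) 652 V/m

(2)

Reduce each to base SI dimensions:
  (1) N·C⁻¹ = kg·m·s⁻²·(s·A)⁻¹ = kg·m·s⁻³·A⁻¹
  (2) [s·A] / [kg⁻¹·m⁻²·s⁴·A²] = kg·m²·s⁻³·A⁻¹
  (3) [kg·m²·s⁻³·A⁻¹] / [m] = kg·m·s⁻³·A⁻¹
  (4) V·m⁻¹ = J·C⁻¹·m⁻¹ = kg·m·s⁻³·A⁻¹
All reduce to kg·m·s⁻³·A⁻¹ except (2), which is kg·m²·s⁻³·A⁻¹.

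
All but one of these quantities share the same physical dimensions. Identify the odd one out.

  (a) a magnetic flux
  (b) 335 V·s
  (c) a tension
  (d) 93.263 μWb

Dimensions:
  (a) [magnetic flux] = kg·m²·s⁻²·A⁻¹
  (b) V·s = J·C⁻¹·s = kg·m²·s⁻²·A⁻¹
  (c) [tension] = kg·m·s⁻²
  (d) Wb = V·s = kg·m²·s⁻²·A⁻¹
All reduce to kg·m²·s⁻²·A⁻¹ except (c), which is kg·m·s⁻².

(c)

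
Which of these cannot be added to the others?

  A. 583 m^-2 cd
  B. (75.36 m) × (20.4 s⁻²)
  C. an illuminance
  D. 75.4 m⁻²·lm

In SI base units:
  A. m⁻²·cd
  B. [m] · [s⁻²] = m·s⁻²
  C. [illuminance] = m⁻²·cd
  D. lm·m⁻² = cd·m⁻² = m⁻²·cd
All reduce to m⁻²·cd except B., which is m·s⁻².

B.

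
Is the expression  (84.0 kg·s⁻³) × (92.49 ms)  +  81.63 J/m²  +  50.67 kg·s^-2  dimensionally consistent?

Dimensions:
  (84.0 kg·s⁻³) × (92.49 ms):  [kg·s⁻³] · [s] = kg·s⁻²
  81.63 J/m²:  J·m⁻² = N·m·m⁻² = kg·s⁻²
  50.67 kg·s^-2:  kg·s⁻²
Every term reduces to kg·s⁻².

Yes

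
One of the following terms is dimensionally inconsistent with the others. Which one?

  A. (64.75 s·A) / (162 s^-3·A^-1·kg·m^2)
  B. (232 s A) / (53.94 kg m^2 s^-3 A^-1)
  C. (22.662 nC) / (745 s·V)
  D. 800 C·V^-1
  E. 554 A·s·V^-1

Work out the base dimensions of each:
  A. [s·A] / [kg·m²·s⁻³·A⁻¹] = kg⁻¹·m⁻²·s⁴·A²
  B. [s·A] / [kg·m²·s⁻³·A⁻¹] = kg⁻¹·m⁻²·s⁴·A²
  C. [s·A] / [kg·m²·s⁻²·A⁻¹] = kg⁻¹·m⁻²·s³·A²
  D. C·V⁻¹ = s·A·(J·C⁻¹)⁻¹ = kg⁻¹·m⁻²·s⁴·A²
  E. A·s·V⁻¹ = A·s·(J·C⁻¹)⁻¹ = kg⁻¹·m⁻²·s⁴·A²
All reduce to kg⁻¹·m⁻²·s⁴·A² except C., which is kg⁻¹·m⁻²·s³·A².

C.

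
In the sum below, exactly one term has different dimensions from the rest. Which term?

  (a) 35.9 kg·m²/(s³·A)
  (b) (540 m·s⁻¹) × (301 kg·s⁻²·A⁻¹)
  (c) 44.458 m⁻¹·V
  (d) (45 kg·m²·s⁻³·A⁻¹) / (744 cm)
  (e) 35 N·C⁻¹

Expand each in SI base units:
  (a) kg·m²·s⁻³·A⁻¹
  (b) [m·s⁻¹] · [kg·s⁻²·A⁻¹] = kg·m·s⁻³·A⁻¹
  (c) V·m⁻¹ = J·C⁻¹·m⁻¹ = kg·m·s⁻³·A⁻¹
  (d) [kg·m²·s⁻³·A⁻¹] / [m] = kg·m·s⁻³·A⁻¹
  (e) N·C⁻¹ = kg·m·s⁻²·(s·A)⁻¹ = kg·m·s⁻³·A⁻¹
All reduce to kg·m·s⁻³·A⁻¹ except (a), which is kg·m²·s⁻³·A⁻¹.

(a)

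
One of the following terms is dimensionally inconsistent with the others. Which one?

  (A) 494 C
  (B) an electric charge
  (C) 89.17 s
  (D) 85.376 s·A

(C)

Reduce each to base SI dimensions:
  (A) C = s·A
  (B) [electric charge] = s·A
  (C) s
  (D) A·s = s·A
All reduce to s·A except (C), which is s.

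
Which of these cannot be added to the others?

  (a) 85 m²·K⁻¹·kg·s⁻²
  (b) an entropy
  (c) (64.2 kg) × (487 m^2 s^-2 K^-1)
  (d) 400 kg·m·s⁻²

(d)

Expand each in SI base units:
  (a) kg·m²·s⁻²·K⁻¹
  (b) [entropy] = kg·m²·s⁻²·K⁻¹
  (c) [kg] · [m²·s⁻²·K⁻¹] = kg·m²·s⁻²·K⁻¹
  (d) kg·m·s⁻²
All reduce to kg·m²·s⁻²·K⁻¹ except (d), which is kg·m·s⁻².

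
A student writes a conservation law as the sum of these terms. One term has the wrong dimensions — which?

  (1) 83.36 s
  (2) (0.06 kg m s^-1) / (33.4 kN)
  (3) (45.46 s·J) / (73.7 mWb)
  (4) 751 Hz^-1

(3)

Reduce each to base SI dimensions:
  (1) s
  (2) [kg·m·s⁻¹] / [kg·m·s⁻²] = s
  (3) [kg·m²·s⁻¹] / [kg·m²·s⁻²·A⁻¹] = s·A
  (4) Hz⁻¹ = (s⁻¹)⁻¹ = s
All reduce to s except (3), which is s·A.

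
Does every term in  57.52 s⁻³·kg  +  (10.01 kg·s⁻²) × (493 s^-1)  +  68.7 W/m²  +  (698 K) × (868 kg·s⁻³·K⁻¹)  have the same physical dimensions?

Work out the base dimensions of each:
  57.52 s⁻³·kg:  kg·s⁻³
  (10.01 kg·s⁻²) × (493 s^-1):  [kg·s⁻²] · [s⁻¹] = kg·s⁻³
  68.7 W/m²:  W·m⁻² = J·s⁻¹·m⁻² = kg·s⁻³
  (698 K) × (868 kg·s⁻³·K⁻¹):  [K] · [kg·s⁻³·K⁻¹] = kg·s⁻³
Every term reduces to kg·s⁻³.

Yes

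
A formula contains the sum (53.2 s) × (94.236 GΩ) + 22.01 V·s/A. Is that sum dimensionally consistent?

Reduce each to base SI dimensions:
  (53.2 s) × (94.236 GΩ):  [s] · [kg·m²·s⁻³·A⁻²] = kg·m²·s⁻²·A⁻²
  22.01 V·s/A:  V·s·A⁻¹ = J·C⁻¹·s·A⁻¹ = kg·m²·s⁻²·A⁻²
Both are kg·m²·s⁻²·A⁻², so they have the same dimensions and can be added.

Yes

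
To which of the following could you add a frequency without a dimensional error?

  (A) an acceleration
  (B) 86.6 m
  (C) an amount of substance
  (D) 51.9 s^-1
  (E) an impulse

(D)

Reference: [frequency] = s⁻¹.
Each option:
  (A) [acceleration] = m·s⁻²
  (B) m
  (C) [amount of substance] = mol
  (D) s⁻¹  ← same
  (E) [impulse] = kg·m·s⁻¹
Only (D) matches s⁻¹.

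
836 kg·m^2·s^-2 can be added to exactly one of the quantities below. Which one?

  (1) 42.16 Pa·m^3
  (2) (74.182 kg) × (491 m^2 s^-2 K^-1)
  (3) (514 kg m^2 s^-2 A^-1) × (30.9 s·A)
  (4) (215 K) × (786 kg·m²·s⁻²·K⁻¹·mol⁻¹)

Reference: kg·m²·s⁻².
Each option:
  (1) Pa·m³ = N·m⁻²·m³ = kg·m²·s⁻²  ← same
  (2) [kg] · [m²·s⁻²·K⁻¹] = kg·m²·s⁻²·K⁻¹
  (3) [kg·m²·s⁻²·A⁻¹] · [s·A] = kg·m²·s⁻¹
  (4) [K] · [kg·m²·s⁻²·K⁻¹·mol⁻¹] = kg·m²·s⁻²·mol⁻¹
Only (1) matches kg·m²·s⁻².

(1)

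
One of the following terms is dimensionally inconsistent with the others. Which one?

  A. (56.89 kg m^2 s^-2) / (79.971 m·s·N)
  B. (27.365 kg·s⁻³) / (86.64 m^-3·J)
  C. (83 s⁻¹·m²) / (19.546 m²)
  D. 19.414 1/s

Reduce each to base SI dimensions:
  A. [kg·m²·s⁻²] / [kg·m²·s⁻¹] = s⁻¹
  B. [kg·s⁻³] / [kg·m⁻¹·s⁻²] = m·s⁻¹
  C. [m²·s⁻¹] / [m²] = s⁻¹
  D. s⁻¹
All reduce to s⁻¹ except B., which is m·s⁻¹.

B.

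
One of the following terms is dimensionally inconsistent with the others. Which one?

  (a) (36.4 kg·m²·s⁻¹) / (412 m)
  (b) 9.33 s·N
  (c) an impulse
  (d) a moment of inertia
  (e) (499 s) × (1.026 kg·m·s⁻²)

In SI base units:
  (a) [kg·m²·s⁻¹] / [m] = kg·m·s⁻¹
  (b) N·s = kg·m·s⁻²·s = kg·m·s⁻¹
  (c) [impulse] = kg·m·s⁻¹
  (d) [moment of inertia] = kg·m²
  (e) [s] · [kg·m·s⁻²] = kg·m·s⁻¹
All reduce to kg·m·s⁻¹ except (d), which is kg·m².

(d)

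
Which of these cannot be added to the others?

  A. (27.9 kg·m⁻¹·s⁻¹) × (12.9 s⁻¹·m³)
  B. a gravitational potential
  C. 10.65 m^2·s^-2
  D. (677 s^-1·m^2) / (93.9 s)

A.

Dimensions:
  A. [kg·m⁻¹·s⁻¹] · [m³·s⁻¹] = kg·m²·s⁻²
  B. [gravitational potential] = m²·s⁻²
  C. m²·s⁻²
  D. [m²·s⁻¹] / [s] = m²·s⁻²
All reduce to m²·s⁻² except A., which is kg·m²·s⁻².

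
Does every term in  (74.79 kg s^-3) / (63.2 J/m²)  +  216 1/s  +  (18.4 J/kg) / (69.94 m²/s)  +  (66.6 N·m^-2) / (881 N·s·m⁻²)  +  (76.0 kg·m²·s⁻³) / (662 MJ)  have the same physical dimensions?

Expand each in SI base units:
  (74.79 kg s^-3) / (63.2 J/m²):  [kg·s⁻³] / [kg·s⁻²] = s⁻¹
  216 1/s:  s⁻¹
  (18.4 J/kg) / (69.94 m²/s):  [m²·s⁻²] / [m²·s⁻¹] = s⁻¹
  (66.6 N·m^-2) / (881 N·s·m⁻²):  [kg·m⁻¹·s⁻²] / [kg·m⁻¹·s⁻¹] = s⁻¹
  (76.0 kg·m²·s⁻³) / (662 MJ):  [kg·m²·s⁻³] / [kg·m²·s⁻²] = s⁻¹
Every term reduces to s⁻¹.

Yes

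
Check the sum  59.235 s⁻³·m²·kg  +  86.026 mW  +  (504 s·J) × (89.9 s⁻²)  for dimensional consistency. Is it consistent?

Dimensions:
  59.235 s⁻³·m²·kg:  kg·m²·s⁻³
  86.026 mW:  W = J·s⁻¹ = kg·m²·s⁻³
  (504 s·J) × (89.9 s⁻²):  [kg·m²·s⁻¹] · [s⁻²] = kg·m²·s⁻³
Every term reduces to kg·m²·s⁻³.

Yes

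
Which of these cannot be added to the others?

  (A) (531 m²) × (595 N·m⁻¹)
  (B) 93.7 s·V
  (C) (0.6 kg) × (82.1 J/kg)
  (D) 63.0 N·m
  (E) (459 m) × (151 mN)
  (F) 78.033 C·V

Reduce each to base SI dimensions:
  (A) [m²] · [kg·s⁻²] = kg·m²·s⁻²
  (B) V·s = J·C⁻¹·s = kg·m²·s⁻²·A⁻¹
  (C) [kg] · [m²·s⁻²] = kg·m²·s⁻²
  (D) N·m = kg·m·s⁻²·m = kg·m²·s⁻²
  (E) [m] · [kg·m·s⁻²] = kg·m²·s⁻²
  (F) C·V = s·A·J·C⁻¹ = kg·m²·s⁻²
All reduce to kg·m²·s⁻² except (B), which is kg·m²·s⁻²·A⁻¹.

(B)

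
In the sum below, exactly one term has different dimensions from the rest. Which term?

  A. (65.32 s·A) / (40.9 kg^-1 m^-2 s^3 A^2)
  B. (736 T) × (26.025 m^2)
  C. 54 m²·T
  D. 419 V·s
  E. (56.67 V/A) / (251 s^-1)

In SI base units:
  A. [s·A] / [kg⁻¹·m⁻²·s³·A²] = kg·m²·s⁻²·A⁻¹
  B. [kg·s⁻²·A⁻¹] · [m²] = kg·m²·s⁻²·A⁻¹
  C. T·m² = Wb·m⁻²·m² = kg·m²·s⁻²·A⁻¹
  D. V·s = J·C⁻¹·s = kg·m²·s⁻²·A⁻¹
  E. [kg·m²·s⁻³·A⁻²] / [s⁻¹] = kg·m²·s⁻²·A⁻²
All reduce to kg·m²·s⁻²·A⁻¹ except E., which is kg·m²·s⁻²·A⁻².

E.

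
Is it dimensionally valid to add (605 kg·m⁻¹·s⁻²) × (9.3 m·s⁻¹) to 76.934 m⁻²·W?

In SI base units:
  (605 kg·m⁻¹·s⁻²) × (9.3 m·s⁻¹):  [kg·m⁻¹·s⁻²] · [m·s⁻¹] = kg·s⁻³
  76.934 m⁻²·W:  W·m⁻² = J·s⁻¹·m⁻² = kg·s⁻³
Both are kg·s⁻³, so they have the same dimensions and can be added.

Yes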